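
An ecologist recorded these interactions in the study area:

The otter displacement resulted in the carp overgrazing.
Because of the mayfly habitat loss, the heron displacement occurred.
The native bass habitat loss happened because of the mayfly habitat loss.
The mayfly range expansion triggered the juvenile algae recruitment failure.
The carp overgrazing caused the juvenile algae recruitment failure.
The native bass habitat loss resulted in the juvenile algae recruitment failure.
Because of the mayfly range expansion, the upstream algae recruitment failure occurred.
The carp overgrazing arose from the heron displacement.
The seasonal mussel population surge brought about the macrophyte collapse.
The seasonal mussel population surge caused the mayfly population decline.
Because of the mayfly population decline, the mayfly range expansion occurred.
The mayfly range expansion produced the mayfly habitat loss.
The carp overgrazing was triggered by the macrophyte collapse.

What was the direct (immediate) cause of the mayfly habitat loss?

the mayfly range expansion

Upstream contributors include the seasonal mussel population surge, the mayfly population decline, but only the mayfly range expansion feeds directly into the mayfly habitat loss.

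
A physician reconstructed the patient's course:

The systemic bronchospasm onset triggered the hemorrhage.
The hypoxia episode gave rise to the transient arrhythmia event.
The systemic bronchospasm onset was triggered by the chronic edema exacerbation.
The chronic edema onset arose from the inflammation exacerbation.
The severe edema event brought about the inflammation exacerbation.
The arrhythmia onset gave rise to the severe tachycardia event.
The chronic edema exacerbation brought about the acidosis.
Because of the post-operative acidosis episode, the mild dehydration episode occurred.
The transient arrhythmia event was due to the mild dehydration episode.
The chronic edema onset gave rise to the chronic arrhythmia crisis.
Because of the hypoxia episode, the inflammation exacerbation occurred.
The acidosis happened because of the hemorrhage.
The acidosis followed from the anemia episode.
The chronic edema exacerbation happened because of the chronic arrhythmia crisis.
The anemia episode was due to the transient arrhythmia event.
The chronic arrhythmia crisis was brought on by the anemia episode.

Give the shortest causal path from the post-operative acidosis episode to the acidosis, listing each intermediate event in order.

the post-operative acidosis episode → the mild dehydration episode
the mild dehydration episode → the transient arrhythmia event
the transient arrhythmia event → the anemia episode
the anemia episode → the acidosis
Length: 4 steps.

the post-operative acidosis episode → the mild dehydration episode → the transient arrhythmia event → the anemia episode → the acidosis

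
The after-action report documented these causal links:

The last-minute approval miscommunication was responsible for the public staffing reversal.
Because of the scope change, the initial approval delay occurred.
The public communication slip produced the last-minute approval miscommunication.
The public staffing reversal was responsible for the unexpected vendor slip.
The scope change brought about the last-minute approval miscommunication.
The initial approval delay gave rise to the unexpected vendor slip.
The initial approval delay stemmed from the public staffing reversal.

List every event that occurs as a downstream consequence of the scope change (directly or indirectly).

Direct effects: the last-minute approval miscommunication, the initial approval delay.
2 steps out: the public staffing reversal, the unexpected vendor slip.
Not reachable from it: the public communication slip.

the initial approval delay, the last-minute approval miscommunication, the public staffing reversal, the unexpected vendor slip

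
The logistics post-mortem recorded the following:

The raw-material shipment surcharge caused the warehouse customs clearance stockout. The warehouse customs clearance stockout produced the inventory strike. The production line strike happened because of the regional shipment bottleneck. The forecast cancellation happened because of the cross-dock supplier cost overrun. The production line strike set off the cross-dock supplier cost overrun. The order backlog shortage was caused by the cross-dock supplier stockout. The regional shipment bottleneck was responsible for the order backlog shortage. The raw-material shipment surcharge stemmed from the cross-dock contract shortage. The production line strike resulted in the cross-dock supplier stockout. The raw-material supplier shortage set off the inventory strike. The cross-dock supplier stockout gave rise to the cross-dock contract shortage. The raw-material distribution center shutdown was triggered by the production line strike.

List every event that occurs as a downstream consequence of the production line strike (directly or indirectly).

Direct effects: the raw-material distribution center shutdown, the cross-dock supplier stockout, the cross-dock supplier cost overrun.
2 steps out: the cross-dock contract shortage, the forecast cancellation, the order backlog shortage.
3 steps out: the raw-material shipment surcharge.
4 steps out: the warehouse customs clearance stockout.
5 steps out: the inventory strike.
Not reachable from it: the regional shipment bottleneck, the raw-material supplier shortage.

the cross-dock contract shortage, the cross-dock supplier cost overrun, the cross-dock supplier stockout, the forecast cancellation, the inventory strike, the order backlog shortage, the raw-material distribution center shutdown, the raw-material shipment surcharge, the warehouse customs clearance stockout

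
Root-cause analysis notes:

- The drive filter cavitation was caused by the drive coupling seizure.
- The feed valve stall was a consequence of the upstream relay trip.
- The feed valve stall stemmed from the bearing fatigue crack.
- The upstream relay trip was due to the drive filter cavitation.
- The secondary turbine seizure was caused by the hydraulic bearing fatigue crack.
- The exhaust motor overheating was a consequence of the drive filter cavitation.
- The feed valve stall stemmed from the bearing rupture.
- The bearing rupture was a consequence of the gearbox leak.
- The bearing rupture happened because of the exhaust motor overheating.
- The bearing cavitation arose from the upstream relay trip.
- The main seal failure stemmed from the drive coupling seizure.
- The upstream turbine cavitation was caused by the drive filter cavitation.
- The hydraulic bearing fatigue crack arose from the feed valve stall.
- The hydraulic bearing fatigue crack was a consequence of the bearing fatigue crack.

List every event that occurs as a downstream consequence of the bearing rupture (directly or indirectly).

the feed valve stall, the hydraulic bearing fatigue crack, the secondary turbine seizure

Direct effects: the feed valve stall.
2 steps out: the hydraulic bearing fatigue crack.
3 steps out: the secondary turbine seizure.
Not reachable from it: the drive coupling seizure, the main seal failure, the drive filter cavitation, the upstream turbine cavitation, the exhaust motor overheating, the gearbox leak, the upstream relay trip, the bearing fatigue crack, the bearing cavitation.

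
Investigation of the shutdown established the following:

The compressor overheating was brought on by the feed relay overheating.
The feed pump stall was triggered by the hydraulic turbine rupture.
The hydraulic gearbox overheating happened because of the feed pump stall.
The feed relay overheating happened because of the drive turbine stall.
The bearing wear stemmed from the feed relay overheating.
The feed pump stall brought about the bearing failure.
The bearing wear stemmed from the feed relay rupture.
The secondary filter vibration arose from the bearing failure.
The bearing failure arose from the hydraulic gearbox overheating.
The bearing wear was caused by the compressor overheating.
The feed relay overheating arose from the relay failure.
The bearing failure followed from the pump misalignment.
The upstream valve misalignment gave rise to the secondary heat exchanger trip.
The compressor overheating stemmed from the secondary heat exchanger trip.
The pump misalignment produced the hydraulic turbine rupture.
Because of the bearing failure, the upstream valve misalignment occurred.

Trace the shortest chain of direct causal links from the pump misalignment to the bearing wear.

the pump misalignment → the bearing failure
the bearing failure → the upstream valve misalignment
the upstream valve misalignment → the secondary heat exchanger trip
the secondary heat exchanger trip → the compressor overheating
the compressor overheating → the bearing wear
Length: 5 steps.

the pump misalignment → the bearing failure → the upstream valve misalignment → the secondary heat exchanger trip → the compressor overheating → the bearing wear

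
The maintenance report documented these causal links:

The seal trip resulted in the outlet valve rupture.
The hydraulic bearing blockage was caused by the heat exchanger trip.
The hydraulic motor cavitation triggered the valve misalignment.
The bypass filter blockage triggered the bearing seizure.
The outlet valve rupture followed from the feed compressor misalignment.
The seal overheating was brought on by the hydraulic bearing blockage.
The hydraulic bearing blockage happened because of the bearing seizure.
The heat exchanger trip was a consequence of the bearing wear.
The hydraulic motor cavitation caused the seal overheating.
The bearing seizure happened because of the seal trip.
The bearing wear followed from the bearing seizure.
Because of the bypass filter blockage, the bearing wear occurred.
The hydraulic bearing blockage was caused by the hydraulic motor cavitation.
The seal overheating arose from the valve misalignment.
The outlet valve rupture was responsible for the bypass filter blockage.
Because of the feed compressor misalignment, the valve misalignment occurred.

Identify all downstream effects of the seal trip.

Direct effects: the outlet valve rupture, the bearing seizure.
2 steps out: the bypass filter blockage, the bearing wear, the hydraulic bearing blockage.
3 steps out: the heat exchanger trip, the seal overheating.
Not reachable from it: the feed compressor misalignment, the hydraulic motor cavitation, the valve misalignment.

the bearing seizure, the bearing wear, the bypass filter blockage, the heat exchanger trip, the hydraulic bearing blockage, the outlet valve rupture, the seal overheating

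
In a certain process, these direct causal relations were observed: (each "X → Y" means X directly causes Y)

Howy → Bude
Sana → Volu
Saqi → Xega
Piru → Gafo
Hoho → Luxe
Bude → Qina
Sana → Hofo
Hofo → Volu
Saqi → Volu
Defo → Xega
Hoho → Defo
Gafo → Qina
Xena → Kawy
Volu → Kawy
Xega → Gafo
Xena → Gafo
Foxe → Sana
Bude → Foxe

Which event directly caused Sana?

Foxe

Upstream contributors include Howy, Bude, but only Foxe feeds directly into Sana.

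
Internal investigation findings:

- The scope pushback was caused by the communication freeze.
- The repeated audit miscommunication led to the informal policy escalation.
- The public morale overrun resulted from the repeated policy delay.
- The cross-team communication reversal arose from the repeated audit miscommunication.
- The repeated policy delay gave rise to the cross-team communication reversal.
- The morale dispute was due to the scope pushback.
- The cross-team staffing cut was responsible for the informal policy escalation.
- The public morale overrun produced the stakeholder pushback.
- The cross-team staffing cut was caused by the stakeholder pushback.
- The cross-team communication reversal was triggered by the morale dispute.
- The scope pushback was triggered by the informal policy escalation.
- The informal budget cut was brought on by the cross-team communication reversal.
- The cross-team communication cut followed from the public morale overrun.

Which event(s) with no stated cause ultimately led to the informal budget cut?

Tracing upstream from the informal budget cut: the informal budget cut ← the cross-team communication reversal ← the repeated policy delay.
A separate upstream branch: the informal budget cut ← the cross-team communication reversal ← the repeated audit miscommunication.
A separate upstream branch: the informal budget cut ← the cross-team communication reversal ← the morale dispute ← the scope pushback ← the communication freeze.
Each of those chain origins has no stated cause.

the communication freeze, the repeated audit miscommunication, the repeated policy delay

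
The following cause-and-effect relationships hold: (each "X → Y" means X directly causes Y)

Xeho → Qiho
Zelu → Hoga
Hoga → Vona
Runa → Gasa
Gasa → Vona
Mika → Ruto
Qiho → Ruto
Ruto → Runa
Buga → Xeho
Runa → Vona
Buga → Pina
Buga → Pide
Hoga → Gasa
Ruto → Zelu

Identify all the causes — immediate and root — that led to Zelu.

Buga, Mika, Qiho, Ruto, Xeho

Immediate cause of Zelu: Ruto.
Further upstream: Buga, Xeho, Qiho, Mika.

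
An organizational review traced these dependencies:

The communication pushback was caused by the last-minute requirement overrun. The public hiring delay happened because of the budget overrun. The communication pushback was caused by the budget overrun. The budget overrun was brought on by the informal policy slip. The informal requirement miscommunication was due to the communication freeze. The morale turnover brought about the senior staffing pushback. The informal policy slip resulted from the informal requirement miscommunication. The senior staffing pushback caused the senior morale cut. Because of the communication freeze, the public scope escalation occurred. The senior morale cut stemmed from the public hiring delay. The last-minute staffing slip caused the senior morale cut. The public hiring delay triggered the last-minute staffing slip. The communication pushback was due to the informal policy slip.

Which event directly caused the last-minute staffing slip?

Upstream contributors include the communication freeze, the informal requirement miscommunication, the informal policy slip, the budget overrun, but only the public hiring delay feeds directly into the last-minute staffing slip.

the public hiring delay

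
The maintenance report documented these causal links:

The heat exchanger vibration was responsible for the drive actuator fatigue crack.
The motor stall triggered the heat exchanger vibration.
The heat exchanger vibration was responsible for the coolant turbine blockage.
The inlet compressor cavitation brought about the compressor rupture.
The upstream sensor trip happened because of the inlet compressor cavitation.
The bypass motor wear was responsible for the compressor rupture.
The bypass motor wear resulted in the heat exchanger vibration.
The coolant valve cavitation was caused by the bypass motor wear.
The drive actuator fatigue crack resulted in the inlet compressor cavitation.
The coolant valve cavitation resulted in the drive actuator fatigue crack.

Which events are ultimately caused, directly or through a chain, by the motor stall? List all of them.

Direct effects: the heat exchanger vibration.
2 steps out: the coolant turbine blockage, the drive actuator fatigue crack.
3 steps out: the inlet compressor cavitation.
4 steps out: the compressor rupture, the upstream sensor trip.
Not reachable from it: the bypass motor wear, the coolant valve cavitation.

the compressor rupture, the coolant turbine blockage, the drive actuator fatigue crack, the heat exchanger vibration, the inlet compressor cavitation, the upstream sensor trip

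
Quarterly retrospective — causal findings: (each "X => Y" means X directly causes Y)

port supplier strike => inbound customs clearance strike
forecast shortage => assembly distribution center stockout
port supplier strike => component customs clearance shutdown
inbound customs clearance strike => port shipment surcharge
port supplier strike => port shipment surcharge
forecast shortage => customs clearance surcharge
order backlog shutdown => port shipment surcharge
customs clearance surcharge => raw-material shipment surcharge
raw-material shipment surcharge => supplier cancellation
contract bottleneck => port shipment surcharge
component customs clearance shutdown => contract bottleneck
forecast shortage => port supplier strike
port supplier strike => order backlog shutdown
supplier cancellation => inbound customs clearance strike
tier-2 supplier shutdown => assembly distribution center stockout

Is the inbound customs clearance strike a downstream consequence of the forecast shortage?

Yes

There is a causal chain: the forecast shortage → the port supplier strike → the inbound customs clearance strike.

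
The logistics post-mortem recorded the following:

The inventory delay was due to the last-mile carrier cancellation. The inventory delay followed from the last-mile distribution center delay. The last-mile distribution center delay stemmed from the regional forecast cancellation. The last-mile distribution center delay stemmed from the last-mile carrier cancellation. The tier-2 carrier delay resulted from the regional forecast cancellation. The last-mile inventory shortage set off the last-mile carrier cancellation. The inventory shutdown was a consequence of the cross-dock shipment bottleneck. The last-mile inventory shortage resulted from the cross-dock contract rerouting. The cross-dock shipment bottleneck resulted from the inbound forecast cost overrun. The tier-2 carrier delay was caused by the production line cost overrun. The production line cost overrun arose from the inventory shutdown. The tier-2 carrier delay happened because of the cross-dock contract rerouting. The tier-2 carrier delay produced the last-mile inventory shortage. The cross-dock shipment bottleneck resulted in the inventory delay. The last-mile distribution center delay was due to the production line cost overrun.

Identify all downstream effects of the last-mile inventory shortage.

the inventory delay, the last-mile carrier cancellation, the last-mile distribution center delay

Direct effects: the last-mile carrier cancellation.
2 steps out: the last-mile distribution center delay, the inventory delay.
Not reachable from it: the inbound forecast cost overrun, the cross-dock shipment bottleneck, the cross-dock contract rerouting, the inventory shutdown, the production line cost overrun, the regional forecast cancellation, the tier-2 carrier delay.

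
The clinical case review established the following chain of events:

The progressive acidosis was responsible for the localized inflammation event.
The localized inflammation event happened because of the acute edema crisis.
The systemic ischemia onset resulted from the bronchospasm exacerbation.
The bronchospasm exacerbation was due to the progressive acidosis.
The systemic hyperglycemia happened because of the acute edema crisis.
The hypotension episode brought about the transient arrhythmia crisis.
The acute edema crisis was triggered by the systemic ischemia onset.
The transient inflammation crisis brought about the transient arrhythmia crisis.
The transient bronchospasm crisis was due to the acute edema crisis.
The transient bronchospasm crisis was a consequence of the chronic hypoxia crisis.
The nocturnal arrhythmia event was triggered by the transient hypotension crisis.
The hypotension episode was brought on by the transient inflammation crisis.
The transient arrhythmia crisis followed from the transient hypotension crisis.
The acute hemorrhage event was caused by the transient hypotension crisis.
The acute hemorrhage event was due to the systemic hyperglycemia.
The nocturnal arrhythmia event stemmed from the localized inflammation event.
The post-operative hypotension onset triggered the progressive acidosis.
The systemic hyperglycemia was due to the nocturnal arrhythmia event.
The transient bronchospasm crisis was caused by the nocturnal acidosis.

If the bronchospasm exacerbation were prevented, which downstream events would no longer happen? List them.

the acute edema crisis, the systemic ischemia onset

Downstream of the bronchospasm exacerbation: the systemic ischemia onset, the acute edema crisis, the transient bronchospasm crisis, the localized inflammation event, the nocturnal arrhythmia event, the systemic hyperglycemia, the acute hemorrhage event.
Of those, still caused via another path: the transient bronchospasm crisis, the localized inflammation event, the nocturnal arrhythmia event, the systemic hyperglycemia, the acute hemorrhage event.
The remainder have no surviving cause.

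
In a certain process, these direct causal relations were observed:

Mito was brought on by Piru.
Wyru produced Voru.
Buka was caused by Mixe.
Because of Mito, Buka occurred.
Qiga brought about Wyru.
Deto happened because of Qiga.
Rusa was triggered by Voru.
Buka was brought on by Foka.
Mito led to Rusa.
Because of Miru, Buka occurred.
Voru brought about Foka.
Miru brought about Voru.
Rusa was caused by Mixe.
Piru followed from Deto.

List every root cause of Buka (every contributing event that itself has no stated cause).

Tracing upstream from Buka: Buka ← Mito ← Piru ← Deto ← Qiga.
A separate upstream branch: Buka ← Miru.
A separate upstream branch: Buka ← Mixe.
Each of those chain origins has no stated cause.

Miru, Mixe, Qiga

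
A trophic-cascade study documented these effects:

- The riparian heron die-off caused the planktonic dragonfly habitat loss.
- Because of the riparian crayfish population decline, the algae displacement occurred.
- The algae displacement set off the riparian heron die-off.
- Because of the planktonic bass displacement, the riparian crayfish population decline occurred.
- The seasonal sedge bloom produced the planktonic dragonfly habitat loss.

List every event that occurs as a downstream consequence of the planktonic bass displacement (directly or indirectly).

the algae displacement, the planktonic dragonfly habitat loss, the riparian crayfish population decline, the riparian heron die-off

Direct effects: the riparian crayfish population decline.
2 steps out: the algae displacement.
3 steps out: the riparian heron die-off.
4 steps out: the planktonic dragonfly habitat loss.
Not reachable from it: the seasonal sedge bloom.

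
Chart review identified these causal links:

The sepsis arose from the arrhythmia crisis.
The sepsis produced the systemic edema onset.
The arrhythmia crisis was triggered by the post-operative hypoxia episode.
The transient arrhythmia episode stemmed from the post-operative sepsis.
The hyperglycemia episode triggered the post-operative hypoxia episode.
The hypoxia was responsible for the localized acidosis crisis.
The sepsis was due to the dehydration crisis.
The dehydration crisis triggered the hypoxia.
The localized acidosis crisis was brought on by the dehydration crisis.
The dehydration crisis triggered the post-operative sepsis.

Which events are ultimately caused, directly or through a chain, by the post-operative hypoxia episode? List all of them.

the arrhythmia crisis, the sepsis, the systemic edema onset

Direct effects: the arrhythmia crisis.
2 steps out: the sepsis.
3 steps out: the systemic edema onset.
Not reachable from it: the dehydration crisis, the post-operative sepsis, the hypoxia, the transient arrhythmia episode, the hyperglycemia episode, the localized acidosis crisis.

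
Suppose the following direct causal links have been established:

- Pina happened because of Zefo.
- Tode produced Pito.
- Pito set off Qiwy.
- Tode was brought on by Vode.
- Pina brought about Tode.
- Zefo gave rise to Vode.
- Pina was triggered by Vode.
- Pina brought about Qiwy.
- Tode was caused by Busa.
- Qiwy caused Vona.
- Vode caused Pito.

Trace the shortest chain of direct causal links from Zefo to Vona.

Zefo → Pina → Qiwy → Vona

Zefo → Pina
Pina → Qiwy
Qiwy → Vona
Length: 3 steps.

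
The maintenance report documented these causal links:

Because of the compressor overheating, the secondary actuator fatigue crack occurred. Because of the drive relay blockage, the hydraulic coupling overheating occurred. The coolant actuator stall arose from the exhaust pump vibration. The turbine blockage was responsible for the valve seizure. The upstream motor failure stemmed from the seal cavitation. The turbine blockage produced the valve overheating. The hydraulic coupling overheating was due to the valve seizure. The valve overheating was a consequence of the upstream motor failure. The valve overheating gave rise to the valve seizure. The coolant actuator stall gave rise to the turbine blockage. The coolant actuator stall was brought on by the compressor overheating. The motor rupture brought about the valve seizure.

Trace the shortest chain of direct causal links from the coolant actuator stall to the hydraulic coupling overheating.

the coolant actuator stall → the turbine blockage → the valve seizure → the hydraulic coupling overheating

the coolant actuator stall → the turbine blockage
the turbine blockage → the valve seizure
the valve seizure → the hydraulic coupling overheating
Length: 3 steps.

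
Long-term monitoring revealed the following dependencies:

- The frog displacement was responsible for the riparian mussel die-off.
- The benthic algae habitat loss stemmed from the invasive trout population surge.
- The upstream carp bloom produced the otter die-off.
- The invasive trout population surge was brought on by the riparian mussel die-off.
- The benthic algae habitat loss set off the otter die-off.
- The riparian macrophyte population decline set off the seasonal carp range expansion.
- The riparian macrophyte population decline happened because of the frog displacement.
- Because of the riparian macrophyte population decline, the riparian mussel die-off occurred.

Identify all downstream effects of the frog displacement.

Direct effects: the riparian macrophyte population decline, the riparian mussel die-off.
2 steps out: the seasonal carp range expansion, the invasive trout population surge.
3 steps out: the benthic algae habitat loss.
4 steps out: the otter die-off.
Not reachable from it: the upstream carp bloom.

the benthic algae habitat loss, the invasive trout population surge, the otter die-off, the riparian macrophyte population decline, the riparian mussel die-off, the seasonal carp range expansion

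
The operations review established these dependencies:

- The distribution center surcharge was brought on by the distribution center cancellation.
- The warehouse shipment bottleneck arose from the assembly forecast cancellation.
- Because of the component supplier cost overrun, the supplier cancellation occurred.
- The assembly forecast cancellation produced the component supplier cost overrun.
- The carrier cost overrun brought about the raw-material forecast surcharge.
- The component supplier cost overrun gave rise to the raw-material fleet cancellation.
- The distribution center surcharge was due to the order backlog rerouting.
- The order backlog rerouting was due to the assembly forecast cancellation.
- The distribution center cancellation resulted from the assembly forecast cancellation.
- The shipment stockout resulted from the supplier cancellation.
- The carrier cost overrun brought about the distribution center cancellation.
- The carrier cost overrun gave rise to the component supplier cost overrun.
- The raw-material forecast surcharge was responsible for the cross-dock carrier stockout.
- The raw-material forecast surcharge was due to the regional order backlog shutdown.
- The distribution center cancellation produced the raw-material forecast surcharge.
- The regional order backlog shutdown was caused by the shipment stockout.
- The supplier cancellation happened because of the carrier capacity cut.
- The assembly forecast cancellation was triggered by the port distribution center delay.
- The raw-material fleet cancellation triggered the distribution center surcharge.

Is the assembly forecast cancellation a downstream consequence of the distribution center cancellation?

No

The distribution center cancellation leads to the distribution center surcharge, the raw-material forecast surcharge, the cross-dock carrier stockout; the assembly forecast cancellation is not among them.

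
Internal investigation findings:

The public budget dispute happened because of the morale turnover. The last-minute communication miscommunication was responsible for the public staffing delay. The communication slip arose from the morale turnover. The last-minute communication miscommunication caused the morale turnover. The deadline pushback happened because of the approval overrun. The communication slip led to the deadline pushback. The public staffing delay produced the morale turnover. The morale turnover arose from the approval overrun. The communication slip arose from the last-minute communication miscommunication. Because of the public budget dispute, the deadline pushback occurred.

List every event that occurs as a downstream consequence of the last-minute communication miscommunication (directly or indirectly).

the communication slip, the deadline pushback, the morale turnover, the public budget dispute, the public staffing delay

Direct effects: the public staffing delay, the morale turnover, the communication slip.
2 steps out: the public budget dispute, the deadline pushback.
Not reachable from it: the approval overrun.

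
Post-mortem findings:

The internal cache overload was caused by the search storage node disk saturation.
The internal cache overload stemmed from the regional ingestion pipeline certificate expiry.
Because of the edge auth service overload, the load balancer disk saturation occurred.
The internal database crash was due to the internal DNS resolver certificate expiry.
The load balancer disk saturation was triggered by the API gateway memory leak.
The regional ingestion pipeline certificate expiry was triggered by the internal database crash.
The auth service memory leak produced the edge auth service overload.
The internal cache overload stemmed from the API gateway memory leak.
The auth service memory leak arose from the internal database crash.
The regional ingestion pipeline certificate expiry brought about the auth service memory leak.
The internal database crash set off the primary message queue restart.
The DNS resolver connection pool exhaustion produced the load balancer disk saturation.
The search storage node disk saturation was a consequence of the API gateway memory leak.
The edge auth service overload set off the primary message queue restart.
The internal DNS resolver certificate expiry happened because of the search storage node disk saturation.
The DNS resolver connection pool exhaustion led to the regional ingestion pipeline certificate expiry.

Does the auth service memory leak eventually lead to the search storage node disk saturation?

The auth service memory leak leads to the edge auth service overload, the load balancer disk saturation, the primary message queue restart; the search storage node disk saturation is not among them.

No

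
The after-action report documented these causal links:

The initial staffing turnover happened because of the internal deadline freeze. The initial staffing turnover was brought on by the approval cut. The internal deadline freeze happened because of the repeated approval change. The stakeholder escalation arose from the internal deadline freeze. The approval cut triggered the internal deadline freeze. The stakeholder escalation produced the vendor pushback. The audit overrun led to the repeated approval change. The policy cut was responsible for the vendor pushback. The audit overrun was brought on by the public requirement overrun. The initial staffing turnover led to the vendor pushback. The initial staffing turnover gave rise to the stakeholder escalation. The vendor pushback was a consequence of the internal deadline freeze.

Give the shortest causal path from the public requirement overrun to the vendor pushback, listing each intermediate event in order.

the public requirement overrun → the audit overrun
the audit overrun → the repeated approval change
the repeated approval change → the internal deadline freeze
the internal deadline freeze → the vendor pushback
Length: 4 steps.

the public requirement overrun → the audit overrun → the repeated approval change → the internal deadline freeze → the vendor pushback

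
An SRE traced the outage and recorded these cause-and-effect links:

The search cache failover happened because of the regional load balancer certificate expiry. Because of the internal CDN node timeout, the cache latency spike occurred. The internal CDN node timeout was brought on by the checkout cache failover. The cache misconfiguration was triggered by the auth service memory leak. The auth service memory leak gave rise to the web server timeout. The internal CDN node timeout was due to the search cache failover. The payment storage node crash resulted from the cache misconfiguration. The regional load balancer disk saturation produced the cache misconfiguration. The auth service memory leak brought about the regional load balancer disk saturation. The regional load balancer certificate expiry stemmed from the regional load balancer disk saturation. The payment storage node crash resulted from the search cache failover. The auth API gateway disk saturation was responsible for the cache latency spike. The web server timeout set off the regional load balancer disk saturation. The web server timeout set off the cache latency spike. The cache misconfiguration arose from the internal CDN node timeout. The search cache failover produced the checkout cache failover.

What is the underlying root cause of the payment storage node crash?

the auth service memory leak

Tracing upstream from the payment storage node crash: the payment storage node crash ← the cache misconfiguration ← the auth service memory leak.
The auth service memory leak has no stated cause, so it is the root.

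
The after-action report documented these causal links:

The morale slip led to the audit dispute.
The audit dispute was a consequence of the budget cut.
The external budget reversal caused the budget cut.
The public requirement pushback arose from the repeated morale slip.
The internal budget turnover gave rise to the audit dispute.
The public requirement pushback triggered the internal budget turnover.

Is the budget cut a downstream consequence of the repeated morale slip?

No

The repeated morale slip leads to the public requirement pushback, the internal budget turnover, the audit dispute; the budget cut is not among them.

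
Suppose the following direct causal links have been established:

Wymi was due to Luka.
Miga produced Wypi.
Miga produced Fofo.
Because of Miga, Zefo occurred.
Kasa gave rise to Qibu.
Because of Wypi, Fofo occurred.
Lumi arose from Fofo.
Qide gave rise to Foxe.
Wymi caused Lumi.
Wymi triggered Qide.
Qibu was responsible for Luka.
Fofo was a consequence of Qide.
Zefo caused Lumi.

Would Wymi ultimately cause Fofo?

Yes

There is a causal chain: Wymi → Qide → Fofo.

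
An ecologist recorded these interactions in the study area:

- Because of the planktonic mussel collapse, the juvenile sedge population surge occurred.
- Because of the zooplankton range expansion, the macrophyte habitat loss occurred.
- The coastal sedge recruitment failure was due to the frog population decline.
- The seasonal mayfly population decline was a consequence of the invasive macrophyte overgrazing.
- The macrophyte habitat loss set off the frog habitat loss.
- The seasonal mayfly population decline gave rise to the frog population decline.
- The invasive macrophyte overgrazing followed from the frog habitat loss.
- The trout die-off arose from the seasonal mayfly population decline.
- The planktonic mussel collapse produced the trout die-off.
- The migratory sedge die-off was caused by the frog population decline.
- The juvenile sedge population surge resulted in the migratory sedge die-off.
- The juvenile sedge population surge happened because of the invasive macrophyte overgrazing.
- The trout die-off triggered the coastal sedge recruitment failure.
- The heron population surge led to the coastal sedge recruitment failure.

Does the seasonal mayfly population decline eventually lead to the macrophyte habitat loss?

No

The seasonal mayfly population decline leads to the trout die-off, the frog population decline, the coastal sedge recruitment failure, the migratory sedge die-off; the macrophyte habitat loss is not among them.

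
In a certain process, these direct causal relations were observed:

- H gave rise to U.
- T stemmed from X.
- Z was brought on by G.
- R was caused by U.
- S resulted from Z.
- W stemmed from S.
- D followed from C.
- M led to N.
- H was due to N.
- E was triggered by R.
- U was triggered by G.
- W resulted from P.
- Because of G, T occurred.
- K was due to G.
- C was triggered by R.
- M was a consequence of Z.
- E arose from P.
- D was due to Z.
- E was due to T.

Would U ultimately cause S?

U leads to R, C, E, D; S is not among them.

No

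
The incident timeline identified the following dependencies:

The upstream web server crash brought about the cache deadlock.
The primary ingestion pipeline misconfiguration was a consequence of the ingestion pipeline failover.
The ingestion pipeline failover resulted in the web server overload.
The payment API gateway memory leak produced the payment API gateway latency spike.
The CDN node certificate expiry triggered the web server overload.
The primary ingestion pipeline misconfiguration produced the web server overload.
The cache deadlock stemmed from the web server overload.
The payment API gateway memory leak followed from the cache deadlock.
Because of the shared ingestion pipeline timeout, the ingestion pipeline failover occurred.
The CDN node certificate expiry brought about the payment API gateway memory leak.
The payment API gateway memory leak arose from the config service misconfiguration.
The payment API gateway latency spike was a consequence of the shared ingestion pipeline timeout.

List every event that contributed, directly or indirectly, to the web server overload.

Immediate causes of the web server overload: the ingestion pipeline failover, the CDN node certificate expiry, the primary ingestion pipeline misconfiguration.
Further upstream: the shared ingestion pipeline timeout.

the CDN node certificate expiry, the ingestion pipeline failover, the primary ingestion pipeline misconfiguration, the shared ingestion pipeline timeout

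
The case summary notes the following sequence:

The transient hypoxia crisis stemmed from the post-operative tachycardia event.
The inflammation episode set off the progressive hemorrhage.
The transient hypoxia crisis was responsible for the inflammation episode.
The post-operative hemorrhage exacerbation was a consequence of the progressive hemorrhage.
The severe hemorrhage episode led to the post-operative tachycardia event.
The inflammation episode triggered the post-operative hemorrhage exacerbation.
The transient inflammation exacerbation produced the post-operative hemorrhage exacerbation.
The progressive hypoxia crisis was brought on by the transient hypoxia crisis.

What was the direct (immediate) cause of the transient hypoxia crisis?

the post-operative tachycardia event

Upstream contributors include the severe hemorrhage episode, but only the post-operative tachycardia event feeds directly into the transient hypoxia crisis.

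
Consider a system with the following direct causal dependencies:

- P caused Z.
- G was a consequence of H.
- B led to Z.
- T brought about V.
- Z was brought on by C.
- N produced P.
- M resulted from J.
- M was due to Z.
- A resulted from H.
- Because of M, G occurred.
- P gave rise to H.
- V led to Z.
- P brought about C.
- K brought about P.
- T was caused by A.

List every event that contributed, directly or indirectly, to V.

A, H, K, N, P, T

Immediate cause of V: T.
Further upstream: N, K, P, H, A.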